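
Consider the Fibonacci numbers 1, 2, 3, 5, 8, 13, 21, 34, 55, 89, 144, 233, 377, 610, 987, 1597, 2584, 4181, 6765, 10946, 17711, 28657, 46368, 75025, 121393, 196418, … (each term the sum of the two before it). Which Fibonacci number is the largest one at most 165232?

121393 ≤ 165232 < 196418, so the largest Fibonacci number not exceeding 165232 is 121393.

121393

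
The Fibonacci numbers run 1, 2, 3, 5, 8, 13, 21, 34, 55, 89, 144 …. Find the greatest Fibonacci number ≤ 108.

89 ≤ 108 < 144, so the largest Fibonacci number not exceeding 108 is 89.

89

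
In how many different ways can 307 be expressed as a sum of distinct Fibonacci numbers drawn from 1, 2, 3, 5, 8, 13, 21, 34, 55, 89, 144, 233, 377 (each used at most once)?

12

Starting from the Zeckendorf form and repeatedly splitting a term F_k into F_{k−1} + F_{k−2} (when neither is already used) reaches every representation.
307 = 233+55+13+5+1 = 233+55+13+3+2+1 = 233+34+21+13+5+1 = … (9 more), for 12 in all.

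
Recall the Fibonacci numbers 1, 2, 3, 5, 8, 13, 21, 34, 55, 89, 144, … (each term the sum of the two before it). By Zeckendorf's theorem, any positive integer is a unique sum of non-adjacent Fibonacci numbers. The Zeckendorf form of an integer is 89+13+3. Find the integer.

105

89+13+3 = 105.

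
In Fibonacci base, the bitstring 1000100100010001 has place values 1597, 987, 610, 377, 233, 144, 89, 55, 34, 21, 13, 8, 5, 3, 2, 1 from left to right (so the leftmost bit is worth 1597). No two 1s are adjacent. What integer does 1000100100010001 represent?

Summing the place values of the 1 bits: 1597 + 233 + 55 + 8 + 1 = 1894.

1894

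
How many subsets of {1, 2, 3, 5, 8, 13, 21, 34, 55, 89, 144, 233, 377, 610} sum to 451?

15

Each representation comes from the Zeckendorf form by replacing some F_k with F_{k−1} + F_{k−2} where possible.
451 = 377+55+13+5+1 = 377+55+13+3+2+1 = 377+34+21+13+5+1 = … (12 more), for 15 in all.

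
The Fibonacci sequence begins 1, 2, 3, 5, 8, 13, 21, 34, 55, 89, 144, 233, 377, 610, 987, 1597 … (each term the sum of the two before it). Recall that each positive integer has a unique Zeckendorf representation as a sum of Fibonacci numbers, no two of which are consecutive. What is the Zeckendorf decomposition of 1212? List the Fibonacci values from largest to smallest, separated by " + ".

987 + 144 + 55 + 21 + 5

987 ≤ 1212 < 1597, so take 987; remainder 225
144 ≤ 225 < 233, so take 144; remainder 81
55 ≤ 81 < 89, so take 55; remainder 26
21 ≤ 26 < 34, so take 21; remainder 5
5 ≤ 5 < 8, so take 5; remainder 0
So 1212 = 987 + 144 + 55 + 21 + 5, with no two terms consecutive in the sequence.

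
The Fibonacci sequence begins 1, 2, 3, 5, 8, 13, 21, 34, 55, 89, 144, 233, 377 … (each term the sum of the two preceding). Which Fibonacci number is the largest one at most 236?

233 ≤ 236 < 377, so the largest Fibonacci number not exceeding 236 is 233.

233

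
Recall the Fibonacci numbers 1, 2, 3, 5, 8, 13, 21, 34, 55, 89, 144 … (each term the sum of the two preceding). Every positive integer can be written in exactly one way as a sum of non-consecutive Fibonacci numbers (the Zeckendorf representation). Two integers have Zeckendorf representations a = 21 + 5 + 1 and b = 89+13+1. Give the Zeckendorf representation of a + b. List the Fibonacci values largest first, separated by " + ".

89 + 34 + 5 + 2

The two numbers are 27 and 103, so their sum is 130.
take 89 (≤ 130); 130 − 89 = 41
take 34 (≤ 41); 41 − 34 = 7
take 5 (≤ 7); 7 − 5 = 2
take 2 (≤ 2); 2 − 2 = 0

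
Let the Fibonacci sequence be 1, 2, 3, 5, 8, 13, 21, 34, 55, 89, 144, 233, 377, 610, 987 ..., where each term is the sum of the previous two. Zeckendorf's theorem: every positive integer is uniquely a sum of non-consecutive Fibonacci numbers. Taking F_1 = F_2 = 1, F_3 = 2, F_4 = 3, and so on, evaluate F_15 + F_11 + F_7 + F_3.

F_15 + F_11 + F_7 + F_3 = 610 + 89 + 13 + 2 = 714.

714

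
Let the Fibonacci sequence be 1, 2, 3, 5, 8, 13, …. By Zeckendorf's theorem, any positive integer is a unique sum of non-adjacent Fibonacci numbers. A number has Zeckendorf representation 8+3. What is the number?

11

8+3 = 11.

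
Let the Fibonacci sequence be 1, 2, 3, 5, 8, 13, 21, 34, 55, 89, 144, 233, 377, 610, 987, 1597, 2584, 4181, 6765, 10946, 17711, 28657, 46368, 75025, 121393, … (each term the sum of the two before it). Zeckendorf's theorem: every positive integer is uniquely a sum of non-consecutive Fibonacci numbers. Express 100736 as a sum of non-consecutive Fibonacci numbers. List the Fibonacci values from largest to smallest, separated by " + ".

75025 + 17711 + 6765 + 987 + 233 + 13 + 2

Greedily peel off the largest Fibonacci term at each step:
75025 ≤ 100736 < 121393, so take 75025; remainder 25711
17711 ≤ 25711 < 28657, so take 17711; remainder 8000
6765 ≤ 8000 < 10946, so take 6765; remainder 1235
987 ≤ 1235 < 1597, so take 987; remainder 248
233 ≤ 248 < 377, so take 233; remainder 15
13 ≤ 15 < 21, so take 13; remainder 2
2 ≤ 2 < 3, so take 2; remainder 0
So 100736 = 75025 + 17711 + 6765 + 987 + 233 + 13 + 2, with no two terms consecutive in the sequence.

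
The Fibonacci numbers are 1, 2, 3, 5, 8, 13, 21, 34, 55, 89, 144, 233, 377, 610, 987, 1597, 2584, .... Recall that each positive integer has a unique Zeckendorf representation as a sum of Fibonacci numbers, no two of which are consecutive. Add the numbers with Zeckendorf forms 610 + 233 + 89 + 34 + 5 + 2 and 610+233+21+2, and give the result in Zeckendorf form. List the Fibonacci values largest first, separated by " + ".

The two numbers are 973 and 866, so their sum is 1839.
Greedy algorithm:
largest Fibonacci ≤ 1839 is 1597; 1839 − 1597 = 242
largest Fibonacci ≤ 242 is 233; 242 − 233 = 9
largest Fibonacci ≤ 9 is 8; 9 − 8 = 1
largest Fibonacci ≤ 1 is 1; 1 − 1 = 0

1597 + 233 + 8 + 1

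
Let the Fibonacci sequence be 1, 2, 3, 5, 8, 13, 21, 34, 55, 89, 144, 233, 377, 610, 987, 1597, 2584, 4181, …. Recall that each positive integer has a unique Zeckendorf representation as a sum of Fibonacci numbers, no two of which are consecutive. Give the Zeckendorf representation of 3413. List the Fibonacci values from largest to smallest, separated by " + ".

Greedily peel off the largest Fibonacci term at each step:
take 2584 (≤ 3413); 3413 − 2584 = 829
take 610 (≤ 829); 829 − 610 = 219
take 144 (≤ 219); 219 − 144 = 75
take 55 (≤ 75); 75 − 55 = 20
take 13 (≤ 20); 20 − 13 = 7
take 5 (≤ 7); 7 − 5 = 2
take 2 (≤ 2); 2 − 2 = 0
So 3413 = 2584 + 610 + 144 + 55 + 13 + 5 + 2, with no two terms consecutive in the sequence.

2584 + 610 + 144 + 55 + 13 + 5 + 2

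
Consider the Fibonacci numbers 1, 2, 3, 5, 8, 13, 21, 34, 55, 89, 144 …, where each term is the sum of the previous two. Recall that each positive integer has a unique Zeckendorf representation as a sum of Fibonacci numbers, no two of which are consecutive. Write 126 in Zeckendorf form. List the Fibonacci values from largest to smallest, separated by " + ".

Greedy algorithm:
take 89 (≤ 126); 126 − 89 = 37
take 34 (≤ 37); 37 − 34 = 3
take 3 (≤ 3); 3 − 3 = 0
So 126 = 89 + 34 + 3, with no two terms consecutive in the sequence.

89 + 34 + 3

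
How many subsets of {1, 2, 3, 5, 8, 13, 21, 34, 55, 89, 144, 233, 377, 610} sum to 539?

15

539 = 377+144+13+5 = 377+144+13+3+2 = 377+89+55+13+5 = … (12 more), for 15 in all.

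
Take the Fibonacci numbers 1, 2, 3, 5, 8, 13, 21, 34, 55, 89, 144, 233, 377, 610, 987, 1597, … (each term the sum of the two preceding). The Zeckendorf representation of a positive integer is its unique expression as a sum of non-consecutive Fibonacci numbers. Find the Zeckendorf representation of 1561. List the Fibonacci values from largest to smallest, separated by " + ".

987 + 377 + 144 + 34 + 13 + 5 + 1

Repeatedly subtract the largest Fibonacci number that fits:
1561: greatest Fibonacci not exceeding it is 987, leaving 574
574: greatest Fibonacci not exceeding it is 377, leaving 197
197: greatest Fibonacci not exceeding it is 144, leaving 53
53: greatest Fibonacci not exceeding it is 34, leaving 19
19: greatest Fibonacci not exceeding it is 13, leaving 6
6: greatest Fibonacci not exceeding it is 5, leaving 1
1: greatest Fibonacci not exceeding it is 1, leaving 0
So 1561 = 987 + 377 + 144 + 34 + 13 + 5 + 1, with no two terms consecutive in the sequence.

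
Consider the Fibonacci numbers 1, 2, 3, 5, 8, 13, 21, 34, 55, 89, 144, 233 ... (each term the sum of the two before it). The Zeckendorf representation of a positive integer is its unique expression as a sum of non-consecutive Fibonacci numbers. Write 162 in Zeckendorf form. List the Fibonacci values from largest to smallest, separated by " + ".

largest Fibonacci ≤ 162 is 144; 162 − 144 = 18
largest Fibonacci ≤ 18 is 13; 18 − 13 = 5
largest Fibonacci ≤ 5 is 5; 5 − 5 = 0
So 162 = 144 + 13 + 5, with no two terms consecutive in the sequence.

144 + 13 + 5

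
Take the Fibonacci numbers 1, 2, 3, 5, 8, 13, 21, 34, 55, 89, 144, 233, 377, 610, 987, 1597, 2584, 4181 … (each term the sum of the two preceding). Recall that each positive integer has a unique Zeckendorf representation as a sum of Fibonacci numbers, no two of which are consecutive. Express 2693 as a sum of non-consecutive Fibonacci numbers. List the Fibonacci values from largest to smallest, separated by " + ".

2584 + 89 + 13 + 5 + 2

Greedily peel off the largest Fibonacci term at each step:
take 2584 (≤ 2693); 2693 − 2584 = 109
take 89 (≤ 109); 109 − 89 = 20
take 13 (≤ 20); 20 − 13 = 7
take 5 (≤ 7); 7 − 5 = 2
take 2 (≤ 2); 2 − 2 = 0
So 2693 = 2584 + 89 + 13 + 5 + 2, with no two terms consecutive in the sequence.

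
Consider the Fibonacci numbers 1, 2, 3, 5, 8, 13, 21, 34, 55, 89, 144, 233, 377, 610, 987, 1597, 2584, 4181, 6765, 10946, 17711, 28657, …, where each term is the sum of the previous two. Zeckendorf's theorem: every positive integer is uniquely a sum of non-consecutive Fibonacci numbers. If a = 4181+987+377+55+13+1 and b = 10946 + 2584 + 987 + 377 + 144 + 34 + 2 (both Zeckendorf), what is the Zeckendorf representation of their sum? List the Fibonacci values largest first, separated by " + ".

17711 + 2584 + 377 + 13 + 3

The two numbers are 5614 and 15074, so their sum is 20688.
Repeatedly subtract the largest Fibonacci number that fits:
largest Fibonacci ≤ 20688 is 17711; 20688 − 17711 = 2977
largest Fibonacci ≤ 2977 is 2584; 2977 − 2584 = 393
largest Fibonacci ≤ 393 is 377; 393 − 377 = 16
largest Fibonacci ≤ 16 is 13; 16 − 13 = 3
largest Fibonacci ≤ 3 is 3; 3 − 3 = 0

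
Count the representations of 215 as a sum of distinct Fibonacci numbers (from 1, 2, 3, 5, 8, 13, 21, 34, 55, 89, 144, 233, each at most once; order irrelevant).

Starting from the Zeckendorf form and repeatedly splitting a term F_k into F_{k−1} + F_{k−2} (when neither is already used) reaches every representation.
215 = 144+55+13+3 = 144+55+13+2+1 = 144+55+8+5+3 = … (9 more), for 12 in all.

12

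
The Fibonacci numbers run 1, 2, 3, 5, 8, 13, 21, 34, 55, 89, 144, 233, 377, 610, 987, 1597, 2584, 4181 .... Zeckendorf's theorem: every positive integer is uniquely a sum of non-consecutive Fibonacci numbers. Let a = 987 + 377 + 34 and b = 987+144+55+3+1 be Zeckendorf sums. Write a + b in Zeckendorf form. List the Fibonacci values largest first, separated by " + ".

The two numbers are 1398 and 1190, so their sum is 2588.
2584 ≤ 2588 < 4181, so take 2584; remainder 4
3 ≤ 4 < 5, so take 3; remainder 1
1 ≤ 1 < 2, so take 1; remainder 0

2584 + 3 + 1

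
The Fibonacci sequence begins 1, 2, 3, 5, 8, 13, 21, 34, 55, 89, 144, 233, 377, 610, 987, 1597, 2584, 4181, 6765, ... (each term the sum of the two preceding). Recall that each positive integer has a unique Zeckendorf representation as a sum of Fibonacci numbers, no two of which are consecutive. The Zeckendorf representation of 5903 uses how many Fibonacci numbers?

Repeatedly subtract the largest Fibonacci number that fits:
largest Fibonacci ≤ 5903 is 4181; 5903 − 4181 = 1722
largest Fibonacci ≤ 1722 is 1597; 1722 − 1597 = 125
largest Fibonacci ≤ 125 is 89; 125 − 89 = 36
largest Fibonacci ≤ 36 is 34; 36 − 34 = 2
largest Fibonacci ≤ 2 is 2; 2 − 2 = 0
5903 = 4181 + 1597 + 89 + 34 + 2, which has 5 terms.

5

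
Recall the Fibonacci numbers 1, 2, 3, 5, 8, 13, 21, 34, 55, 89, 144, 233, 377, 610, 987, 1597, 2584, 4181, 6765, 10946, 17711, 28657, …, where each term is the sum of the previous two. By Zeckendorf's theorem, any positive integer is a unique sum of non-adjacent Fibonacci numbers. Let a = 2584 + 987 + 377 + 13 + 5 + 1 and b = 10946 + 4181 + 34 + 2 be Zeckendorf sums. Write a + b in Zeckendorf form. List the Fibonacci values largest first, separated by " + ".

17711 + 987 + 377 + 55

The two numbers are 3967 and 15163, so their sum is 19130.
Greedily peel off the largest Fibonacci term at each step:
19130: greatest Fibonacci not exceeding it is 17711, leaving 1419
1419: greatest Fibonacci not exceeding it is 987, leaving 432
432: greatest Fibonacci not exceeding it is 377, leaving 55
55: greatest Fibonacci not exceeding it is 55, leaving 0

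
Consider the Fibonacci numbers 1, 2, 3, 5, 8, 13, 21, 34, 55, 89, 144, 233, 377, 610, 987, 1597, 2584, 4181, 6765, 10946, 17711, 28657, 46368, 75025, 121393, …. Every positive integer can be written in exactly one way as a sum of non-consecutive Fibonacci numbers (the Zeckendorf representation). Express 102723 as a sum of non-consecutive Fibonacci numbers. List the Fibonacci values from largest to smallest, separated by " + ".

75025 + 17711 + 6765 + 2584 + 610 + 21 + 5 + 2

largest Fibonacci ≤ 102723 is 75025; 102723 − 75025 = 27698
largest Fibonacci ≤ 27698 is 17711; 27698 − 17711 = 9987
largest Fibonacci ≤ 9987 is 6765; 9987 − 6765 = 3222
largest Fibonacci ≤ 3222 is 2584; 3222 − 2584 = 638
largest Fibonacci ≤ 638 is 610; 638 − 610 = 28
largest Fibonacci ≤ 28 is 21; 28 − 21 = 7
largest Fibonacci ≤ 7 is 5; 7 − 5 = 2
largest Fibonacci ≤ 2 is 2; 2 − 2 = 0
So 102723 = 75025 + 17711 + 6765 + 2584 + 610 + 21 + 5 + 2, with no two terms consecutive in the sequence.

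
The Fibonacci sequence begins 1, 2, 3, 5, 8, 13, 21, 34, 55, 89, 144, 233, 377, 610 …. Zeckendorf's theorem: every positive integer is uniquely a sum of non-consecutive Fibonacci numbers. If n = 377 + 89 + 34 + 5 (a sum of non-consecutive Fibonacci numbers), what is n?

505

377 + 89 + 34 + 5 = 505.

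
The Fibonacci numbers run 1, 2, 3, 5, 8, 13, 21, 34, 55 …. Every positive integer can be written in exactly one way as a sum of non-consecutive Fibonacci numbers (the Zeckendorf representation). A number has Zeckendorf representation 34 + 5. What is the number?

39

34 + 5 = 39.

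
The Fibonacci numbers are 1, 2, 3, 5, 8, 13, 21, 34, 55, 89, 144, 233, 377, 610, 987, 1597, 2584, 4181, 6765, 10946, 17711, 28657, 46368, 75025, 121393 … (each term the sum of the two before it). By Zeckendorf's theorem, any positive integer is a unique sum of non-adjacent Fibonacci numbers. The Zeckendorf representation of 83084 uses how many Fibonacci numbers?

8

Greedily peel off the largest Fibonacci term at each step:
75025 ≤ 83084 < 121393, so take 75025; remainder 8059
6765 ≤ 8059 < 10946, so take 6765; remainder 1294
987 ≤ 1294 < 1597, so take 987; remainder 307
233 ≤ 307 < 377, so take 233; remainder 74
55 ≤ 74 < 89, so take 55; remainder 19
13 ≤ 19 < 21, so take 13; remainder 6
5 ≤ 6 < 8, so take 5; remainder 1
1 ≤ 1 < 2, so take 1; remainder 0
83084 = 75025 + 6765 + 987 + 233 + 55 + 13 + 5 + 1, which has 8 terms.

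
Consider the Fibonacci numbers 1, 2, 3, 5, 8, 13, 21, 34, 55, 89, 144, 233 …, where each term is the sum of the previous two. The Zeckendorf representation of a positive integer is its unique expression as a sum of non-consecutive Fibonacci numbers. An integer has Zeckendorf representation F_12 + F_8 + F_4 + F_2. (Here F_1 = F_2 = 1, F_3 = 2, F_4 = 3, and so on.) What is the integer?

F_12 + F_8 + F_4 + F_2 = 144 + 21 + 3 + 1 = 169.

169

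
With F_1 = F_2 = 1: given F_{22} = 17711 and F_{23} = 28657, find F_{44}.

By the doubling identity F_{2k} = F_k(2F_{k+1} − F_k): F_{44} = 17711·(2·28657 − 17711) = 17711·39603 = 701408733.

701408733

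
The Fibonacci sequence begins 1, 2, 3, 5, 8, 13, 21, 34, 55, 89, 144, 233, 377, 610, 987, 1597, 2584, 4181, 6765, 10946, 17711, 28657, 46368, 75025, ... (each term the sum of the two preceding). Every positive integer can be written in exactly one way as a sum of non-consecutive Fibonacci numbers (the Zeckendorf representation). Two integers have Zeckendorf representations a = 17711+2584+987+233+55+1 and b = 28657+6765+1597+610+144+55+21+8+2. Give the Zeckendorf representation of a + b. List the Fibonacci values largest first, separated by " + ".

46368 + 10946 + 1597 + 377 + 89 + 34 + 13 + 5 + 1

The two numbers are 21571 and 37859, so their sum is 59430.
Repeatedly subtract the largest Fibonacci number that fits:
take 46368 (≤ 59430); 59430 − 46368 = 13062
take 10946 (≤ 13062); 13062 − 10946 = 2116
take 1597 (≤ 2116); 2116 − 1597 = 519
take 377 (≤ 519); 519 − 377 = 142
take 89 (≤ 142); 142 − 89 = 53
take 34 (≤ 53); 53 − 34 = 19
take 13 (≤ 19); 19 − 13 = 6
take 5 (≤ 6); 6 − 5 = 1
take 1 (≤ 1); 1 − 1 = 0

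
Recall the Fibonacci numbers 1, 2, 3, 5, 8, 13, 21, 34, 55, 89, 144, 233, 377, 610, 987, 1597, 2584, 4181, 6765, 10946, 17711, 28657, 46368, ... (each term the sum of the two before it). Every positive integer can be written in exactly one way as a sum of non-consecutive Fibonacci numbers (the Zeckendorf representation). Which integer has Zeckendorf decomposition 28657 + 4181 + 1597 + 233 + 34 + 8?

34710

28657 + 4181 + 1597 + 233 + 34 + 8 = 34710.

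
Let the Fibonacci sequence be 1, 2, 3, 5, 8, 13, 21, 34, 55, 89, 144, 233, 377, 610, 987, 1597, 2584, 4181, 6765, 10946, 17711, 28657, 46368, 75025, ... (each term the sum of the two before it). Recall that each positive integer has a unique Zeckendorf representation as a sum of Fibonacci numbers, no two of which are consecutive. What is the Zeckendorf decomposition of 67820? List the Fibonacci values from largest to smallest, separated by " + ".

46368 + 17711 + 2584 + 987 + 144 + 21 + 5

Greedy algorithm:
take 46368 (≤ 67820); 67820 − 46368 = 21452
take 17711 (≤ 21452); 21452 − 17711 = 3741
take 2584 (≤ 3741); 3741 − 2584 = 1157
take 987 (≤ 1157); 1157 − 987 = 170
take 144 (≤ 170); 170 − 144 = 26
take 21 (≤ 26); 26 − 21 = 5
take 5 (≤ 5); 5 − 5 = 0
So 67820 = 46368 + 17711 + 2584 + 987 + 144 + 21 + 5, with no two terms consecutive in the sequence.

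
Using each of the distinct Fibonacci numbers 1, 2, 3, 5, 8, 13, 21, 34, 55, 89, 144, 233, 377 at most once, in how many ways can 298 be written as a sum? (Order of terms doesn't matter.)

10

298 = 233+55+8+2 = 233+55+5+3+2 = 233+34+21+8+2 = … (7 more), for 10 in all.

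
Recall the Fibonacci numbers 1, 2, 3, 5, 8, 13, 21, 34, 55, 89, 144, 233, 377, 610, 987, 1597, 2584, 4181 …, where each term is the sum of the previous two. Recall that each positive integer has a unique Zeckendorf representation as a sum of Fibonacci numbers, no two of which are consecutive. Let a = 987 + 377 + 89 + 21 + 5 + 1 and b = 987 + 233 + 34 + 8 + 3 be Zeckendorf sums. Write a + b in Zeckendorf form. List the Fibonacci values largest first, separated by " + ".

2584 + 144 + 13 + 3 + 1

The two numbers are 1480 and 1265, so their sum is 2745.
2745 − 2584 = 161
161 − 144 = 17
17 − 13 = 4
4 − 3 = 1
1 − 1 = 0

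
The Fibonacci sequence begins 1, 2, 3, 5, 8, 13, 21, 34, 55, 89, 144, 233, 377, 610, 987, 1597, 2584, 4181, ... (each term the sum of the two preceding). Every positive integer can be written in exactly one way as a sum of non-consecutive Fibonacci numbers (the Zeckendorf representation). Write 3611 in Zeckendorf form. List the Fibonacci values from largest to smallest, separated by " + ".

take 2584 (≤ 3611); 3611 − 2584 = 1027
take 987 (≤ 1027); 1027 − 987 = 40
take 34 (≤ 40); 40 − 34 = 6
take 5 (≤ 6); 6 − 5 = 1
take 1 (≤ 1); 1 − 1 = 0
So 3611 = 2584 + 987 + 34 + 5 + 1, with no two terms consecutive in the sequence.

2584 + 987 + 34 + 5 + 1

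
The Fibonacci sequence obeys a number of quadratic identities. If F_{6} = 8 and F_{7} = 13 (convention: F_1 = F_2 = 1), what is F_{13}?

By F_{2k+1} = F_k² + F_{k+1}²: F_{13} = 8² + 13² = 64 + 169 = 233.

233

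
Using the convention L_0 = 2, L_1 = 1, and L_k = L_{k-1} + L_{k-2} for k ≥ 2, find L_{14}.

Iterating the recurrence up to L_{6} = 18 and L_{5} = 11:
L_{7} = L_{6} + L_{5} = 18 + 11 = 29
L_{8} = L_{7} + L_{6} = 29 + 18 = 47
L_{9} = L_{8} + L_{7} = 47 + 29 = 76
L_{10} = L_{9} + L_{8} = 76 + 47 = 123
L_{11} = L_{10} + L_{9} = 123 + 76 = 199
L_{12} = L_{11} + L_{10} = 199 + 123 = 322
L_{13} = L_{12} + L_{11} = 322 + 199 = 521
L_{14} = L_{13} + L_{12} = 521 + 322 = 843

843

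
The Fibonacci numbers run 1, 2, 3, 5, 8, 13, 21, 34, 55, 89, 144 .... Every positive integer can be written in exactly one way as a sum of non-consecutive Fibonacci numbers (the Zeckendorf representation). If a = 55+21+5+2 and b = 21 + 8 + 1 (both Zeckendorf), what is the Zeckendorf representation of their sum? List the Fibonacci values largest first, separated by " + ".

89 + 21 + 3

The two numbers are 83 and 30, so their sum is 113.
Repeatedly subtract the largest Fibonacci number that fits:
89 ≤ 113 < 144, so take 89; remainder 24
21 ≤ 24 < 34, so take 21; remainder 3
3 ≤ 3 < 5, so take 3; remainder 0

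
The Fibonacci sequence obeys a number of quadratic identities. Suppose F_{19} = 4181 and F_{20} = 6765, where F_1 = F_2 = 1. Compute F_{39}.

By F_{2k+1} = F_k² + F_{k+1}²: F_{39} = 4181² + 6765² = 17480761 + 45765225 = 63245986.

63245986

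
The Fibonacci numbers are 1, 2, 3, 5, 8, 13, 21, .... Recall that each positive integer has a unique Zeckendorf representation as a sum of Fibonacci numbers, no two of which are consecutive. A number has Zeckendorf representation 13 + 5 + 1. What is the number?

13 + 5 + 1 = 19.

19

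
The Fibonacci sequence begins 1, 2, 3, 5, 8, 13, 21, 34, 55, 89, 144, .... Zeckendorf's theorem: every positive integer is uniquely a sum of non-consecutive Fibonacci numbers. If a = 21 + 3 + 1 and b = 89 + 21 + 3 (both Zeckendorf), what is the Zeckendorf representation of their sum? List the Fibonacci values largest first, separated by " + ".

The two numbers are 25 and 113, so their sum is 138.
Repeatedly subtract the largest Fibonacci number that fits:
take 89 (≤ 138); 138 − 89 = 49
take 34 (≤ 49); 49 − 34 = 15
take 13 (≤ 15); 15 − 13 = 2
take 2 (≤ 2); 2 − 2 = 0

89 + 34 + 13 + 2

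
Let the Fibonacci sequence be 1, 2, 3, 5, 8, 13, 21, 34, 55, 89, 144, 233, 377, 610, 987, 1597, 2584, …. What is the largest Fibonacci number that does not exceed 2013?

1597 ≤ 2013 < 2584, so the largest Fibonacci number not exceeding 2013 is 1597.

1597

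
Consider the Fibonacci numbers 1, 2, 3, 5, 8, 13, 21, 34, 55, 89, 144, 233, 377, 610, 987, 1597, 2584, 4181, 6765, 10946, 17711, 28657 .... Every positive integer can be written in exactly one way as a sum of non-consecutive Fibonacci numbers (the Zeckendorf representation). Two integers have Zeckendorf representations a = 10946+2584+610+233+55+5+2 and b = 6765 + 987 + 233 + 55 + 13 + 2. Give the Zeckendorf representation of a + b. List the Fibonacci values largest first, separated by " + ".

17711 + 4181 + 377 + 144 + 55 + 21 + 1

The two numbers are 14435 and 8055, so their sum is 22490.
Greedily peel off the largest Fibonacci term at each step:
22490: greatest Fibonacci not exceeding it is 17711, leaving 4779
4779: greatest Fibonacci not exceeding it is 4181, leaving 598
598: greatest Fibonacci not exceeding it is 377, leaving 221
221: greatest Fibonacci not exceeding it is 144, leaving 77
77: greatest Fibonacci not exceeding it is 55, leaving 22
22: greatest Fibonacci not exceeding it is 21, leaving 1
1: greatest Fibonacci not exceeding it is 1, leaving 0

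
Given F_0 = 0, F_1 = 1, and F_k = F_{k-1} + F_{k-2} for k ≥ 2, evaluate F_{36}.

14930352

Iterating the recurrence up to F_{30} = 832040 and F_{29} = 514229:
F_{31} = F_{30} + F_{29} = 832040 + 514229 = 1346269
F_{32} = F_{31} + F_{30} = 1346269 + 832040 = 2178309
F_{33} = F_{32} + F_{31} = 2178309 + 1346269 = 3524578
F_{34} = F_{33} + F_{32} = 3524578 + 2178309 = 5702887
F_{35} = F_{34} + F_{33} = 5702887 + 3524578 = 9227465
F_{36} = F_{35} + F_{34} = 9227465 + 5702887 = 14930352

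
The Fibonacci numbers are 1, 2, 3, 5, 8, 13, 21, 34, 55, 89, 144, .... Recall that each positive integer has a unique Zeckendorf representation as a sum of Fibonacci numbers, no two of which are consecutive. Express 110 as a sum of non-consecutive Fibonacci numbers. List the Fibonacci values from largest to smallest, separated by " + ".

89 + 21

110 − 89 = 21
21 − 21 = 0
So 110 = 89 + 21, with no two terms consecutive in the sequence.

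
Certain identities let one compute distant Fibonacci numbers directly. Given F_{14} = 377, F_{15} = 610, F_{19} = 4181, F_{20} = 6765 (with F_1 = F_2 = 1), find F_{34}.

By the addition formula F_{m+n} = F_m F_{n+1} + F_{m−1} F_n with m=20, n=14: F_{34} = 6765·610 + 4181·377 = 4126650 + 1576237 = 5702887.

5702887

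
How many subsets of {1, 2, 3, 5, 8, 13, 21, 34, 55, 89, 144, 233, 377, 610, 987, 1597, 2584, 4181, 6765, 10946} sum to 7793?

7793 = 6765+987+34+5+2 = 6765+987+21+13+5+2 = 6765+610+377+34+5+2 = 4181+2584+987+34+5+2 = … (18 more), for 22 in all.

22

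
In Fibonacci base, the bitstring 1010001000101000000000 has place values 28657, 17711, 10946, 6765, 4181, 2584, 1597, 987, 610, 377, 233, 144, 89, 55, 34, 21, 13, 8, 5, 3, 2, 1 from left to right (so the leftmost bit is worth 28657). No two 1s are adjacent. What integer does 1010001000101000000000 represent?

Summing the place values of the 1 bits: 28657 + 10946 + 1597 + 233 + 89 = 41522.

41522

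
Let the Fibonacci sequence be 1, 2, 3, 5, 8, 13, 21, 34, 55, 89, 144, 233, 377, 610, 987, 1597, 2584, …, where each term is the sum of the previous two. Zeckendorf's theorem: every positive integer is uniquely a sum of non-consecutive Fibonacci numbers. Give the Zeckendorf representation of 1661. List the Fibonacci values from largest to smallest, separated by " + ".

Greedy algorithm:
take 1597 (≤ 1661); 1661 − 1597 = 64
take 55 (≤ 64); 64 − 55 = 9
take 8 (≤ 9); 9 − 8 = 1
take 1 (≤ 1); 1 − 1 = 0
So 1661 = 1597 + 55 + 8 + 1, with no two terms consecutive in the sequence.

1597 + 55 + 8 + 1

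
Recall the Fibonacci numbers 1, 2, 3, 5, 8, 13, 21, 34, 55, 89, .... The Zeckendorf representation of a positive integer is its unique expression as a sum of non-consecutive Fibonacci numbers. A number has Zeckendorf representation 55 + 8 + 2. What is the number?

55 + 8 + 2 = 65.

65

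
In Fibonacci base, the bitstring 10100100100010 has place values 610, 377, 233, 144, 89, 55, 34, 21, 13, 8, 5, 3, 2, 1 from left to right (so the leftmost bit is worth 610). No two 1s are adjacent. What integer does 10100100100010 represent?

Summing the place values of the 1 bits: 610 + 233 + 55 + 13 + 2 = 913.

913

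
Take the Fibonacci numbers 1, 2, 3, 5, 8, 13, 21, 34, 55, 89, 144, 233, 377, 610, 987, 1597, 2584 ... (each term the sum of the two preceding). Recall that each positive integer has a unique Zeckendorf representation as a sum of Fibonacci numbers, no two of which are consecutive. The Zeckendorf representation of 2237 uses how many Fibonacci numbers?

5

Repeatedly subtract the largest Fibonacci number that fits:
subtract 1597 from 2237: 640 remains
subtract 610 from 640: 30 remains
subtract 21 from 30: 9 remains
subtract 8 from 9: 1 remains
subtract 1 from 1: 0 remains
2237 = 1597 + 610 + 21 + 8 + 1, which has 5 terms.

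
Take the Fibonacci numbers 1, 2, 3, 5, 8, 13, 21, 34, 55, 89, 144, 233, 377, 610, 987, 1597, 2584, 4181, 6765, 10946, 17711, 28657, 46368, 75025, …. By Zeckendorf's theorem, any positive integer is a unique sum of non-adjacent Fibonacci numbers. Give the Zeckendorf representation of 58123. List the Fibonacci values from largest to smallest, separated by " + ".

46368 + 10946 + 610 + 144 + 55

take 46368 (≤ 58123); 58123 − 46368 = 11755
take 10946 (≤ 11755); 11755 − 10946 = 809
take 610 (≤ 809); 809 − 610 = 199
take 144 (≤ 199); 199 − 144 = 55
take 55 (≤ 55); 55 − 55 = 0
So 58123 = 46368 + 10946 + 610 + 144 + 55, with no two terms consecutive in the sequence.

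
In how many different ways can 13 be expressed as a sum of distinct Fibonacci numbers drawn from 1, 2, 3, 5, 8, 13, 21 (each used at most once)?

3

Each representation comes from the Zeckendorf form by replacing some F_k with F_{k−1} + F_{k−2} where possible.
13 = 13 = 8+5 = 8+3+2 — 3 representations.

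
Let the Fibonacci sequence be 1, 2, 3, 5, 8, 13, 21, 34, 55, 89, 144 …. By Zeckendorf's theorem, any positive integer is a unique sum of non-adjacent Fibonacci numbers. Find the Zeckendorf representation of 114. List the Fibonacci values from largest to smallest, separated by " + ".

Repeatedly subtract the largest Fibonacci number that fits:
89 ≤ 114 < 144, so take 89; remainder 25
21 ≤ 25 < 34, so take 21; remainder 4
3 ≤ 4 < 5, so take 3; remainder 1
1 ≤ 1 < 2, so take 1; remainder 0
So 114 = 89 + 21 + 3 + 1, with no two terms consecutive in the sequence.

89 + 21 + 3 + 1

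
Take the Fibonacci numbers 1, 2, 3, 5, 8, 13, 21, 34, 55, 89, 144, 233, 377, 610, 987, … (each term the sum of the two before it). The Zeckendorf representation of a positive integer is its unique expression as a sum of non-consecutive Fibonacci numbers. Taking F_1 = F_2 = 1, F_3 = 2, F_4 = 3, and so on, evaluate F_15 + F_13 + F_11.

932

F_15 + F_13 + F_11 = 610 + 233 + 89 = 932.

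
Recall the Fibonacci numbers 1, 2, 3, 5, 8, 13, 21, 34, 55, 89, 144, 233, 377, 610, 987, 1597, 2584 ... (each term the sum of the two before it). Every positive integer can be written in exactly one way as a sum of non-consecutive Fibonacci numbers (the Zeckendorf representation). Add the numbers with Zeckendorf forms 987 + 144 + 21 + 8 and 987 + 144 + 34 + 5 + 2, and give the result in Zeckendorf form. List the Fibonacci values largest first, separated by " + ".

The two numbers are 1160 and 1172, so their sum is 2332.
subtract 1597 from 2332: 735 remains
subtract 610 from 735: 125 remains
subtract 89 from 125: 36 remains
subtract 34 from 36: 2 remains
subtract 2 from 2: 0 remains

1597 + 610 + 89 + 34 + 2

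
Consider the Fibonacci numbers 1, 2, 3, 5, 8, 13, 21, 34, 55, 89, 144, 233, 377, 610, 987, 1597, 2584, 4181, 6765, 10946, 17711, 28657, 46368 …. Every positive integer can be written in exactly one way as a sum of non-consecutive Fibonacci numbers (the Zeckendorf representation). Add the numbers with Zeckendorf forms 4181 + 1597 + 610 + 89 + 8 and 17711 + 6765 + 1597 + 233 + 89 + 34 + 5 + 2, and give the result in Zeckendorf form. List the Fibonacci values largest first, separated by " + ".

The two numbers are 6485 and 26436, so their sum is 32921.
Repeatedly subtract the largest Fibonacci number that fits:
32921: greatest Fibonacci not exceeding it is 28657, leaving 4264
4264: greatest Fibonacci not exceeding it is 4181, leaving 83
83: greatest Fibonacci not exceeding it is 55, leaving 28
28: greatest Fibonacci not exceeding it is 21, leaving 7
7: greatest Fibonacci not exceeding it is 5, leaving 2
2: greatest Fibonacci not exceeding it is 2, leaving 0

28657 + 4181 + 55 + 21 + 5 + 2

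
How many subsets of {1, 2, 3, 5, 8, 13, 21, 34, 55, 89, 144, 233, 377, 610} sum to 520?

2

Each representation comes from the Zeckendorf form by replacing some F_k with F_{k−1} + F_{k−2} where possible.
520 = 377+89+34+13+5+2 = 233+144+89+34+13+5+2 — 2 representations.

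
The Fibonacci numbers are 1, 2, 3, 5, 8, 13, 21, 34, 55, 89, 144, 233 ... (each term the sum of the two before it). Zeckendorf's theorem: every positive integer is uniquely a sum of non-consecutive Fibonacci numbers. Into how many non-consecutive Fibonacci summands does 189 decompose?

4

Greedily peel off the largest Fibonacci term at each step:
189: greatest Fibonacci not exceeding it is 144, leaving 45
45: greatest Fibonacci not exceeding it is 34, leaving 11
11: greatest Fibonacci not exceeding it is 8, leaving 3
3: greatest Fibonacci not exceeding it is 3, leaving 0
189 = 144 + 34 + 8 + 3, which has 4 terms.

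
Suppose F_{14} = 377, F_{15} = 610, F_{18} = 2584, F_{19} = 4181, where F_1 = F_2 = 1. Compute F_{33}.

3524578

By the addition formula F_{m+n} = F_m F_{n+1} + F_{m−1} F_n with m=15, n=18: F_{33} = 610·4181 + 377·2584 = 2550410 + 974168 = 3524578.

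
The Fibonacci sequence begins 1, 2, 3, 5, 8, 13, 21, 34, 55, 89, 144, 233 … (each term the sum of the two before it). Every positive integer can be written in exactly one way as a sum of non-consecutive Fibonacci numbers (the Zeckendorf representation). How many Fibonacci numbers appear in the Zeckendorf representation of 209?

Greedily peel off the largest Fibonacci term at each step:
subtract 144 from 209: 65 remains
subtract 55 from 65: 10 remains
subtract 8 from 10: 2 remains
subtract 2 from 2: 0 remains
209 = 144 + 55 + 8 + 2, which has 4 terms.

4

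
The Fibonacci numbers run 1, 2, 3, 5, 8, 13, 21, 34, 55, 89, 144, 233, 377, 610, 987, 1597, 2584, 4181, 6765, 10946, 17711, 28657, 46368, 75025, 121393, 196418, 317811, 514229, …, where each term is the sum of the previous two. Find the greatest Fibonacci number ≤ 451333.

317811

317811 ≤ 451333 < 514229, so the largest Fibonacci number not exceeding 451333 is 317811.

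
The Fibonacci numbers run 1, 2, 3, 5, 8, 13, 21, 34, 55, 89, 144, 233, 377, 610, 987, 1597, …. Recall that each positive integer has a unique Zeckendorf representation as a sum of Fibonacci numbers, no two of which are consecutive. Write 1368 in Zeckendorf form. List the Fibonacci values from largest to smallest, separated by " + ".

987 + 377 + 3 + 1

987 ≤ 1368 < 1597, so take 987; remainder 381
377 ≤ 381 < 610, so take 377; remainder 4
3 ≤ 4 < 5, so take 3; remainder 1
1 ≤ 1 < 2, so take 1; remainder 0
So 1368 = 987 + 377 + 3 + 1, with no two terms consecutive in the sequence.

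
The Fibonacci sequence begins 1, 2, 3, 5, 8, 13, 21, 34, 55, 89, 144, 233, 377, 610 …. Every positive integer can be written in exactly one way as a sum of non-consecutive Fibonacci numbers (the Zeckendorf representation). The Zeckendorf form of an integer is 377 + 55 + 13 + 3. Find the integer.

377 + 55 + 13 + 3 = 448.

448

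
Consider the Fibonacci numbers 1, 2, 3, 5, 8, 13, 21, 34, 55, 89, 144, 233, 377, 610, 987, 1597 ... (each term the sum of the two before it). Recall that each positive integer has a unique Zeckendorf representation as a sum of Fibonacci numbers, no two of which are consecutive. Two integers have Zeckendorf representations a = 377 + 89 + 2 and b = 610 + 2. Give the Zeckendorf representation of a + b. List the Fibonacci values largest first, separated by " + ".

The two numbers are 468 and 612, so their sum is 1080.
1080 − 987 = 93
93 − 89 = 4
4 − 3 = 1
1 − 1 = 0

987 + 89 + 3 + 1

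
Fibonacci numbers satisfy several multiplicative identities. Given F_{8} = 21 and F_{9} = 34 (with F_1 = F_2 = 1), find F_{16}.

987

By the doubling identity F_{2k} = F_k(2F_{k+1} − F_k): F_{16} = 21·(2·34 − 21) = 21·47 = 987.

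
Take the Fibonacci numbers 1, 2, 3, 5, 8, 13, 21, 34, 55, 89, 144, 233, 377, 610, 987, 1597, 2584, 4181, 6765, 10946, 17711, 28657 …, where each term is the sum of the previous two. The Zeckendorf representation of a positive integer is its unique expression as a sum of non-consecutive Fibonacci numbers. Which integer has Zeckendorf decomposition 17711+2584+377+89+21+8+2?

20792

17711+2584+377+89+21+8+2 = 20792.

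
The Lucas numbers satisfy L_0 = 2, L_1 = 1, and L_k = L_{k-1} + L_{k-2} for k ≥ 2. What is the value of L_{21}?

Iterating the recurrence up to L_{13} = 521 and L_{12} = 322:
L_{14} = L_{13} + L_{12} = 521 + 322 = 843
L_{15} = L_{14} + L_{13} = 843 + 521 = 1364
L_{16} = L_{15} + L_{14} = 1364 + 843 = 2207
L_{17} = L_{16} + L_{15} = 2207 + 1364 = 3571
L_{18} = L_{17} + L_{16} = 3571 + 2207 = 5778
L_{19} = L_{18} + L_{17} = 5778 + 3571 = 9349
L_{20} = L_{19} + L_{18} = 9349 + 5778 = 15127
L_{21} = L_{20} + L_{19} = 15127 + 9349 = 24476

24476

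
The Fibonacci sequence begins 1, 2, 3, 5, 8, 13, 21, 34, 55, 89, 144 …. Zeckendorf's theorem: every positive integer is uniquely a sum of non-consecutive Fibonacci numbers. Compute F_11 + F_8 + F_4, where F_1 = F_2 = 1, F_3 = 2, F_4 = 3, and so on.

113

F_11 + F_8 + F_4 = 89 + 21 + 3 = 113.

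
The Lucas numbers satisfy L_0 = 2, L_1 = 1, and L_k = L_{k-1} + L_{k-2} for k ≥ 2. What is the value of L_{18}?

5778

Iterating the recurrence up to L_{13} = 521 and L_{12} = 322:
L_{14} = L_{13} + L_{12} = 521 + 322 = 843
L_{15} = L_{14} + L_{13} = 843 + 521 = 1364
L_{16} = L_{15} + L_{14} = 1364 + 843 = 2207
L_{17} = L_{16} + L_{15} = 2207 + 1364 = 3571
L_{18} = L_{17} + L_{16} = 3571 + 2207 = 5778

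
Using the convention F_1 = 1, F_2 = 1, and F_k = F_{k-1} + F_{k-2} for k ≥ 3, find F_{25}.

75025

Iterating the recurrence up to F_{21} = 10946 and F_{20} = 6765:
F_{22} = F_{21} + F_{20} = 10946 + 6765 = 17711
F_{23} = F_{22} + F_{21} = 17711 + 10946 = 28657
F_{24} = F_{23} + F_{22} = 28657 + 17711 = 46368
F_{25} = F_{24} + F_{23} = 46368 + 28657 = 75025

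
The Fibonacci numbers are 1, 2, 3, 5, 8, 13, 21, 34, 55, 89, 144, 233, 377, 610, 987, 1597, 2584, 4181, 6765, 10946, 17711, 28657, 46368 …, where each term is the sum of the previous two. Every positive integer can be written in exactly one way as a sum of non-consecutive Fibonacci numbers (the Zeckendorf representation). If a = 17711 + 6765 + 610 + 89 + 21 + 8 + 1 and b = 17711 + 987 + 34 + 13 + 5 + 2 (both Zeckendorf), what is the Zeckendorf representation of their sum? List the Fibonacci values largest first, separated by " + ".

28657 + 10946 + 4181 + 144 + 21 + 8

The two numbers are 25205 and 18752, so their sum is 43957.
28657 ≤ 43957 < 46368, so take 28657; remainder 15300
10946 ≤ 15300 < 17711, so take 10946; remainder 4354
4181 ≤ 4354 < 6765, so take 4181; remainder 173
144 ≤ 173 < 233, so take 144; remainder 29
21 ≤ 29 < 34, so take 21; remainder 8
8 ≤ 8 < 13, so take 8; remainder 0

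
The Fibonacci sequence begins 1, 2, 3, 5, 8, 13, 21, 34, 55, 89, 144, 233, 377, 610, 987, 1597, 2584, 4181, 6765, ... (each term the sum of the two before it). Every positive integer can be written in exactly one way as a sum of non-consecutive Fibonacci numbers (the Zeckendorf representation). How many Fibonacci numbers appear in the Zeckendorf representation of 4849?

Greedily peel off the largest Fibonacci term at each step:
4849: greatest Fibonacci not exceeding it is 4181, leaving 668
668: greatest Fibonacci not exceeding it is 610, leaving 58
58: greatest Fibonacci not exceeding it is 55, leaving 3
3: greatest Fibonacci not exceeding it is 3, leaving 0
4849 = 4181 + 610 + 55 + 3, which has 4 terms.

4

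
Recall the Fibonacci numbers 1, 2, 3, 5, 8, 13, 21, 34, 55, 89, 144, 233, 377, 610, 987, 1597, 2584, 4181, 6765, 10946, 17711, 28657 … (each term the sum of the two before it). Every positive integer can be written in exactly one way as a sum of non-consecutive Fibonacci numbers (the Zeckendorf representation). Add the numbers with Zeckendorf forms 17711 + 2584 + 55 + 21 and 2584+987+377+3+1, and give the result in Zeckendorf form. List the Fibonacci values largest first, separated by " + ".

The two numbers are 20371 and 3952, so their sum is 24323.
17711 ≤ 24323 < 28657, so take 17711; remainder 6612
4181 ≤ 6612 < 6765, so take 4181; remainder 2431
1597 ≤ 2431 < 2584, so take 1597; remainder 834
610 ≤ 834 < 987, so take 610; remainder 224
144 ≤ 224 < 233, so take 144; remainder 80
55 ≤ 80 < 89, so take 55; remainder 25
21 ≤ 25 < 34, so take 21; remainder 4
3 ≤ 4 < 5, so take 3; remainder 1
1 ≤ 1 < 2, so take 1; remainder 0

17711 + 4181 + 1597 + 610 + 144 + 55 + 21 + 3 + 1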